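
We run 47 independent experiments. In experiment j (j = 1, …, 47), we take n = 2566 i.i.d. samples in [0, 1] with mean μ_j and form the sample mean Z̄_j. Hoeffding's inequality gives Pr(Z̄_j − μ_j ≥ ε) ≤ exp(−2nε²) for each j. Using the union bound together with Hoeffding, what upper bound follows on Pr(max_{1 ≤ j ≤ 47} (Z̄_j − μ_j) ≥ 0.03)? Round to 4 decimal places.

0.4636

Per-experiment Hoeffding bound: exp(−2·2566·0.03²) = exp(−4.61880) = 0.0098646.
Union bound over 47 events: 47·0.0098646 = 0.46364.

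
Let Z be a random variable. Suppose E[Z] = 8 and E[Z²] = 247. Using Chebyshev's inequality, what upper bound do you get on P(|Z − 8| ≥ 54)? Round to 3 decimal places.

0.063

Var(Z) = E[Z²] − (E[Z])² = 247 − 64 = 183.
Chebyshev's inequality: P(|Z − μ| ≥ t) ≤ Var(Z)/t² = 183/2916 = 0.0628.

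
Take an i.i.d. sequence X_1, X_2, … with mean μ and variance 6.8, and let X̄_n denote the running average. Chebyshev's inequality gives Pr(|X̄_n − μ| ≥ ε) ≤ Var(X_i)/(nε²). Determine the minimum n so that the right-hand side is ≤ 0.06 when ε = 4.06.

Require 6.8/(n·4.06²) ≤ 0.06, i.e. n ≥ 6.8/(0.06·4.06²) = 6.876.
The smallest integer n is 7.

7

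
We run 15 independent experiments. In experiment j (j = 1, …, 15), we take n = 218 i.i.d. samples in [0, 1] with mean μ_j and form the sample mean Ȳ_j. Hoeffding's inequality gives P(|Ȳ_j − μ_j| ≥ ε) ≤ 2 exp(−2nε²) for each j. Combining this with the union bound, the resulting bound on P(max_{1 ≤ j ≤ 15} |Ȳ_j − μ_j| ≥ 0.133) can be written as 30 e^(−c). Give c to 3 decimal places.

Union bound over the 15 events: P(max_{1 ≤ j ≤ 15} |Ȳ_j − μ_j| ≥ 0.133) ≤ 15·2·exp(−2nε²) = 30 exp(−2·218·0.133²).
So c = 2·218·0.133² = 7.7124.

7.712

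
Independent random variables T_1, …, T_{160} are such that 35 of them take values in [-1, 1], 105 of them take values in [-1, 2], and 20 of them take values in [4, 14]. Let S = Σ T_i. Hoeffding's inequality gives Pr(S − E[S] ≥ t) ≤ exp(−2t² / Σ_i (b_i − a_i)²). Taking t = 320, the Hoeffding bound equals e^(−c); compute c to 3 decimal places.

66.386

Σ(b_i − a_i)² = 35·2² + 105·3² + 20·10² = 3085.
c = 2t² / 3085 = 2·320² / 3085 = 66.3857.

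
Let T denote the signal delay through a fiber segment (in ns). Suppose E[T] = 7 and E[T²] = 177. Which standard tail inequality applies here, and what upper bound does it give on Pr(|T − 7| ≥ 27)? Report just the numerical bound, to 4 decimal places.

The first two moments determine the variance, so Chebyshev's inequality is the sharpest standard bound available.
Var(T) = E[T²] − (E[T])² = 177 − 49 = 128.
Chebyshev's inequality: Pr(|T − μ| ≥ t) ≤ Var(T)/t² = 128/729 = 0.1756.

0.1756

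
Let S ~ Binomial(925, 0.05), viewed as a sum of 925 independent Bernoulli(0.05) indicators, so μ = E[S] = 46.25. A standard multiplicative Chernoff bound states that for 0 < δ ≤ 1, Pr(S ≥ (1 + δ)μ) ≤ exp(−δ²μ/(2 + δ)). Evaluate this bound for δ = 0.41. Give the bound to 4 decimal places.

Exponent = δ²μ/(2 + δ) = 0.41²·46.25/2.41 = 3.2260.
Bound = exp(−3.2260) = 0.03972.

0.0397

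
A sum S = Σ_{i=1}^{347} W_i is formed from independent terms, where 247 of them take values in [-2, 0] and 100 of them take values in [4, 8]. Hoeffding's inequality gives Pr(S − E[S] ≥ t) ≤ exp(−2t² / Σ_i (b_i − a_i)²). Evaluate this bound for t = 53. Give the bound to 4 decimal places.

0.1141

Σ(b_i − a_i)² = 247·2² + 100·4² = 2588.
Exponent = 2·53² / 2588 = 2.17079.
Bound = exp(−2.17079) = 0.11409.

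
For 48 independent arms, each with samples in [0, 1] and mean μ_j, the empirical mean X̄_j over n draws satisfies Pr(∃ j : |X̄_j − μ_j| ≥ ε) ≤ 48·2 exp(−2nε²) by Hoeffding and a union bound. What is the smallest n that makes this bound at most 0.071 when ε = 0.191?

99

Need 2·48·exp(−2nε²) ≤ 0.071, i.e. exp(−2nε²) ≤ 0.071/96.
So 2nε² ≥ ln(96/0.071) = 7.209424.
Hence n ≥ 7.209424/(2·0.191²) = 98.811.
The smallest integer n is 99.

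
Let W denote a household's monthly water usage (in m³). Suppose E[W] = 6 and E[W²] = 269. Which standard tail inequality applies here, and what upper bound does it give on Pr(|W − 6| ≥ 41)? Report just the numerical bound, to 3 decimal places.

The first two moments determine the variance, so Chebyshev's inequality is the sharpest standard bound available.
Var(W) = E[W²] − (E[W])² = 269 − 36 = 233.
Chebyshev's inequality: Pr(|W − μ| ≥ t) ≤ Var(W)/t² = 233/1681 = 0.1386.

0.139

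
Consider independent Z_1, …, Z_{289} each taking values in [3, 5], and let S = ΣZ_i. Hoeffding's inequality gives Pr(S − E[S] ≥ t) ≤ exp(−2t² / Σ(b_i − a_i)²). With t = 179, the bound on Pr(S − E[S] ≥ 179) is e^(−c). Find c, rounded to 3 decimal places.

Σ(b_i − a_i)² = 289·(2)² = 1156.
c = 2t²/1156 = 2·179²/1156 = 55.4343.

55.434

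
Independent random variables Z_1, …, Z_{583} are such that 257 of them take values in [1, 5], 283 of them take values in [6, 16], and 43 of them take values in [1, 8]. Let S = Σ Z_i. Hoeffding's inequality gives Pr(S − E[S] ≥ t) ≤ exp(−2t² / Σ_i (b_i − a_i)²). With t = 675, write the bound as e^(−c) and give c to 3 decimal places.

Σ(b_i − a_i)² = 257·4² + 283·10² + 43·7² = 34519.
c = 2t² / 34519 = 2·675² / 34519 = 26.3985.

26.399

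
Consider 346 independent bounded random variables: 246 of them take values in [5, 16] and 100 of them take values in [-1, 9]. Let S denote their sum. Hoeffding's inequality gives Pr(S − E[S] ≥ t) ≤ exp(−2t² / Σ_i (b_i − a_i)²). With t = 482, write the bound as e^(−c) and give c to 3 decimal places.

Σ(b_i − a_i)² = 246·11² + 100·10² = 39766.
c = 2t² / 39766 = 2·482² / 39766 = 11.6846.

11.685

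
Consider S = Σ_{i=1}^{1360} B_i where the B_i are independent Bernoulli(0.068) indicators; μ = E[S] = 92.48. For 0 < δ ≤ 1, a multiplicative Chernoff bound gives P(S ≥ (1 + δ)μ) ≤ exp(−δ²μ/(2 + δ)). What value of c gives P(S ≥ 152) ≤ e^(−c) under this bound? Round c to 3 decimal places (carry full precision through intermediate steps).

Write 152 = (1 + δ)μ, so δ = 152/92.48 − 1 = 0.6435986…
Then the exponent is δ²μ/(2 + δ) = (152 − μ)² / (μ·(2 + δ)) = 14.490471.

14.490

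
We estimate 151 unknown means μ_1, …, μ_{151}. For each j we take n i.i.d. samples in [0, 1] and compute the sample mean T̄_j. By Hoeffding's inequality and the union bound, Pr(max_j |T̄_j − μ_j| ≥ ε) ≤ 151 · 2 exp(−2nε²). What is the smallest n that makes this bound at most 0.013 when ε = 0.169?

Need 2·151·exp(−2nε²) ≤ 0.013, i.e. exp(−2nε²) ≤ 0.013/302.
So 2nε² ≥ ln(302/0.013) = 10.053233.
Hence n ≥ 10.053233/(2·0.169²) = 175.996.
The smallest integer n is 176.

176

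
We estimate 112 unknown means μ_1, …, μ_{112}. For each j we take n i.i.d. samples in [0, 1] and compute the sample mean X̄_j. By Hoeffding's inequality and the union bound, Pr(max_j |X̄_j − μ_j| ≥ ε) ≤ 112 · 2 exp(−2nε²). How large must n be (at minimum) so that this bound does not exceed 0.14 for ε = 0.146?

Need 2·112·exp(−2nε²) ≤ 0.14, i.e. exp(−2nε²) ≤ 0.14/224.
So 2nε² ≥ ln(224/0.14) = 7.377759.
Hence n ≥ 7.377759/(2·0.146²) = 173.057.
The smallest integer n is 174.

174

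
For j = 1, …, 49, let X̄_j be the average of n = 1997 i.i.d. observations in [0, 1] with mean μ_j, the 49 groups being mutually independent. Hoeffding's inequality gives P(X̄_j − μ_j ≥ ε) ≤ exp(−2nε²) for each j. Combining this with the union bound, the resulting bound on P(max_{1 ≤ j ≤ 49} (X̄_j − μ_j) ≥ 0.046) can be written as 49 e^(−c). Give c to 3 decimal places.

Union bound over the 49 events: P(max_{1 ≤ j ≤ 49} (X̄_j − μ_j) ≥ 0.046) ≤ 49·exp(−2nε²) = 49 exp(−2·1997·0.046²).
So c = 2·1997·0.046² = 8.4513.

8.451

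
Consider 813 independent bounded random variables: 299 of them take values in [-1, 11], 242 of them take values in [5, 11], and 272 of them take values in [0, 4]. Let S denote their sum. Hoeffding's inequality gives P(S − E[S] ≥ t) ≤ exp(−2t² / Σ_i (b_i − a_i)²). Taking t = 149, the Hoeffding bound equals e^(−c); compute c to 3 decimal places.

Σ(b_i − a_i)² = 299·12² + 242·6² + 272·4² = 56120.
c = 2t² / 56120 = 2·149² / 56120 = 0.7912.

0.791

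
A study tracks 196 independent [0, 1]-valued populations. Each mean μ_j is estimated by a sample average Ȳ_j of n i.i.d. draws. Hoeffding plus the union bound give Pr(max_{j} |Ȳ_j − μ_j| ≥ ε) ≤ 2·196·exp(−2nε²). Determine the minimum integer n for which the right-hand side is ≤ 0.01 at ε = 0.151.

232

Need 2·196·exp(−2nε²) ≤ 0.01, i.e. exp(−2nε²) ≤ 0.01/392.
So 2nε² ≥ ln(392/0.01) = 10.576432.
Hence n ≥ 10.576432/(2·0.151²) = 231.929.
The smallest integer n is 232.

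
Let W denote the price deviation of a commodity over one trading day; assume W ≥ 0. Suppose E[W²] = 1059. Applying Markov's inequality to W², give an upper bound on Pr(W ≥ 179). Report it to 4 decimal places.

Since W ≥ 0, the event {W ≥ 179} is the same as {W² ≥ 32041}.
Markov's inequality applied to W² gives Pr(W² ≥ 32041) ≤ E[W²]/32041 = 1059/32041 = 0.0331.

0.0331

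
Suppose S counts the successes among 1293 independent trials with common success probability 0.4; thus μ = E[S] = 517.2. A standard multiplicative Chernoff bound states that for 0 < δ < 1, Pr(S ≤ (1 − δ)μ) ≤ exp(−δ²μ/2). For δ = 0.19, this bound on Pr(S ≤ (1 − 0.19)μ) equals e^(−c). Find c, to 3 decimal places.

9.335

c = δ²μ/2 = 0.19²·517.2/2 = 9.3355.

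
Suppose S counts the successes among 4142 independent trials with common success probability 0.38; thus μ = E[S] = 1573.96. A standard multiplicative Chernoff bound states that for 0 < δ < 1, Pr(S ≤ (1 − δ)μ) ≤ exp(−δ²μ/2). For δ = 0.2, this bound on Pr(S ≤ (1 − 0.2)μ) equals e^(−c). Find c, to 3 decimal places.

31.479

c = δ²μ/2 = 0.2²·1573.96/2 = 31.4792.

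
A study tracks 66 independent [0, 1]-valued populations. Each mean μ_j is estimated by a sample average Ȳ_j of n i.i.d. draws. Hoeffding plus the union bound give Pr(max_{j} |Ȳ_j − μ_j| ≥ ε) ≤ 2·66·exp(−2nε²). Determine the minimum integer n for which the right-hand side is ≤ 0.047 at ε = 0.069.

834

Need 2·66·exp(−2nε²) ≤ 0.047, i.e. exp(−2nε²) ≤ 0.047/132.
So 2nε² ≥ ln(132/0.047) = 7.940410.
Hence n ≥ 7.940410/(2·0.069²) = 833.901.
The smallest integer n is 834.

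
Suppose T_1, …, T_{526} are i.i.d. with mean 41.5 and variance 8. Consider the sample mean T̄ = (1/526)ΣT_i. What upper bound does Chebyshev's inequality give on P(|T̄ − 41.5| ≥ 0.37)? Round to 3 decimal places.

Var(T̄) = Var(T_i)/n = 8/526 = 0.015209.
Chebyshev: P(|T̄ − 41.5| ≥ 0.37) ≤ Var(T̄)/(0.37)² = 8/(526·0.37²) = 0.1111.

0.111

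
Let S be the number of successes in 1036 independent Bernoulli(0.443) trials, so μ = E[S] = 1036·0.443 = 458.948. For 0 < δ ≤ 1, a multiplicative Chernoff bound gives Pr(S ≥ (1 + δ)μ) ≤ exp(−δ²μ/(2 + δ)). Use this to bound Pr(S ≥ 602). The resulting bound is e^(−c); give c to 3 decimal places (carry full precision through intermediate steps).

19.288

Write 602 = (1 + δ)μ, so δ = 602/458.948 − 1 = 0.3116954…
Then the exponent is δ²μ/(2 + δ) = (602 − μ)² / (μ·(2 + δ)) = 19.288292.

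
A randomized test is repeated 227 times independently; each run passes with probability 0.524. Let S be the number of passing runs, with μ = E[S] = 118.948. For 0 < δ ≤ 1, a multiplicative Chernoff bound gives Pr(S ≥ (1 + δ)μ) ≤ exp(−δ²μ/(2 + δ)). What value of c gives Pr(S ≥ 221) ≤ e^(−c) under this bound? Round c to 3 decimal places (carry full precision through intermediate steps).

Write 221 = (1 + δ)μ, so δ = 221/118.948 − 1 = 0.8579547…
Then the exponent is δ²μ/(2 + δ) = (221 − μ)² / (μ·(2 + δ)) = 30.635893.

30.636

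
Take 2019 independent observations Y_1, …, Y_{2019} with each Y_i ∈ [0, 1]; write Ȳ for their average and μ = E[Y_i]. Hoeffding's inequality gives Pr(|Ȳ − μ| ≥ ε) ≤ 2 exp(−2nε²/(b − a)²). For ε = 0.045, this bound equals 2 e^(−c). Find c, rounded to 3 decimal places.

c = 2nε²/(b − a)² = 2·2019·0.045² / 1² = 8.1769.

8.177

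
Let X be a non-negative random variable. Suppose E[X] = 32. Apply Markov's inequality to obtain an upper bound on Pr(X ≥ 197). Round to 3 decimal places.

Markov's inequality: for a non-negative random variable, Pr(X ≥ a) ≤ E[X]/a.
Here E[X] = 32 and a = 197, so the bound is 32/197 = 0.1624.

0.162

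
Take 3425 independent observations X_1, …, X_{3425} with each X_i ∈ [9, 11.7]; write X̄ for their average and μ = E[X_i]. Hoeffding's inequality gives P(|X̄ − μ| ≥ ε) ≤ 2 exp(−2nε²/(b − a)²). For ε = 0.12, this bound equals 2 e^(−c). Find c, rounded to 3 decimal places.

c = 2nε²/(b − a)² = 2·3425·0.12² / 2.7² = 13.5309.

13.531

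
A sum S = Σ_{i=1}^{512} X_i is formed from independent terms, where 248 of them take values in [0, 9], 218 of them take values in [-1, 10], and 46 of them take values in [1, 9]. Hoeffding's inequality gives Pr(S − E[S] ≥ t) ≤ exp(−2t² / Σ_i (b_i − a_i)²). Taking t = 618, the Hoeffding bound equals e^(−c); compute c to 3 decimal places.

Σ(b_i − a_i)² = 248·9² + 218·11² + 46·8² = 49410.
c = 2t² / 49410 = 2·618² / 49410 = 15.4594.

15.459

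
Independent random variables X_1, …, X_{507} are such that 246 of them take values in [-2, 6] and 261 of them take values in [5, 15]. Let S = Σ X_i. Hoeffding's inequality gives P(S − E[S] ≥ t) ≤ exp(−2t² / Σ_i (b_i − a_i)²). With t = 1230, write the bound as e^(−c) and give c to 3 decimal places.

Σ(b_i − a_i)² = 246·8² + 261·10² = 41844.
c = 2t² / 41844 = 2·1230² / 41844 = 72.3114.

72.311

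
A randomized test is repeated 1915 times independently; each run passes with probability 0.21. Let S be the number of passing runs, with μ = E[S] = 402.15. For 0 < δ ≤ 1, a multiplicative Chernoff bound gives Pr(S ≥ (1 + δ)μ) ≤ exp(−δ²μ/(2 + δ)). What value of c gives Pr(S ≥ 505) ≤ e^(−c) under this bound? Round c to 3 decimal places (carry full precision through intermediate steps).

11.661

Write 505 = (1 + δ)μ, so δ = 505/402.15 − 1 = 0.2557503…
Then the exponent is δ²μ/(2 + δ) = (505 − μ)² / (μ·(2 + δ)) = 11.660831.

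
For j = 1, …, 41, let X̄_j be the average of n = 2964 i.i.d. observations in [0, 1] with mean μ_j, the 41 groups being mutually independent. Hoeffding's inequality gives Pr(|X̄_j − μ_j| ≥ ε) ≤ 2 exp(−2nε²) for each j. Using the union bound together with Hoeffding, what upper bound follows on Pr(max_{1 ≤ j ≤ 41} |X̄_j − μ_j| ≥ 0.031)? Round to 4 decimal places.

Per-experiment Hoeffding bound: 2·exp(−2·2964·0.031²) = 2·exp(−5.69681) = 0.0067133.
Union bound over 41 events: 41·0.0067133 = 0.27525.

0.2752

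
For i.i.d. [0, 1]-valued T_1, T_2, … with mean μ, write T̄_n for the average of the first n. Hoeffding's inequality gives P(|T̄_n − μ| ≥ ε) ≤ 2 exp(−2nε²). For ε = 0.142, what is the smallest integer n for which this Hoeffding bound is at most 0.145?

66

Require 2·exp(−2nε²) ≤ 0.145, i.e. 2nε² ≥ ln(2/0.145) = 2.624169.
So n ≥ 2.624169 / (2·0.142²) = 65.071.
The smallest integer n is 66.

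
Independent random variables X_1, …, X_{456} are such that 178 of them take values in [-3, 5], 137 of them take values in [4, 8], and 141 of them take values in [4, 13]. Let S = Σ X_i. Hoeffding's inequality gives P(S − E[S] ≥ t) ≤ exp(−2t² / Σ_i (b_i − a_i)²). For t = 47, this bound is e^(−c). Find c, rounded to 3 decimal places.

Σ(b_i − a_i)² = 178·8² + 137·4² + 141·9² = 25005.
c = 2t² / 25005 = 2·47² / 25005 = 0.1767.

0.177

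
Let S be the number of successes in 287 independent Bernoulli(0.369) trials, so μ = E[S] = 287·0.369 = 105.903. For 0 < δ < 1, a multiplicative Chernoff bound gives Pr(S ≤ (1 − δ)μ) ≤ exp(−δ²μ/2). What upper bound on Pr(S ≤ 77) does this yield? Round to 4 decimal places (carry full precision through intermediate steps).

0.0194

Write 77 = (1 − δ)μ, so δ = 1 − 77/105.903 = 0.2729196…
Then the exponent is δ²μ/2 = (μ − 77)²/(2μ) = 3.944097.
Bound = exp(−3.944097) = 0.01937.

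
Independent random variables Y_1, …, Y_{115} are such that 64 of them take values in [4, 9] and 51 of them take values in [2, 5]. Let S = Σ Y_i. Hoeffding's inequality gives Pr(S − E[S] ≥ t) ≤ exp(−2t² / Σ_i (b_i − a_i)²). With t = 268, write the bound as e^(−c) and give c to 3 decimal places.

69.766

Σ(b_i − a_i)² = 64·5² + 51·3² = 2059.
c = 2t² / 2059 = 2·268² / 2059 = 69.7659.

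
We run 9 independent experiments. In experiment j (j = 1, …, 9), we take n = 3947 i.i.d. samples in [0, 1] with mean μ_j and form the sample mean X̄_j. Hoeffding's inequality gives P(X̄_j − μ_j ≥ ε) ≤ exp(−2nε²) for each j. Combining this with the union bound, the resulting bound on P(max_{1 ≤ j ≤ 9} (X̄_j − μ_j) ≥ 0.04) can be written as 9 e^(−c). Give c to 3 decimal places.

Union bound over the 9 events: P(max_{1 ≤ j ≤ 9} (X̄_j − μ_j) ≥ 0.04) ≤ 9·exp(−2nε²) = 9 exp(−2·3947·0.04²).
So c = 2·3947·0.04² = 12.6304.

12.630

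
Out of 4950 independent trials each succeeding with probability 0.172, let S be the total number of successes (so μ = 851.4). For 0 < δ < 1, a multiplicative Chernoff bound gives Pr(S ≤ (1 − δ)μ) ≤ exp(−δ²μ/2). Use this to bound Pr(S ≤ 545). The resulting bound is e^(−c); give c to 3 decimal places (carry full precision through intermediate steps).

Write 545 = (1 − δ)μ, so δ = 1 − 545/851.4 = 0.3598778…
Then the exponent is δ²μ/2 = (μ − 545)²/(2μ) = 55.133286.

55.133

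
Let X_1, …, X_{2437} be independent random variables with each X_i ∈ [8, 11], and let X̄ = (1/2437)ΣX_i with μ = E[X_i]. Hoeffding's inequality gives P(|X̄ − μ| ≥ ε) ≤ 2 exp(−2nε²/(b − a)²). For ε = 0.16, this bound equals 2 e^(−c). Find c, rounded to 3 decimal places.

13.864

c = 2nε²/(b − a)² = 2·2437·0.16² / 3² = 13.8638.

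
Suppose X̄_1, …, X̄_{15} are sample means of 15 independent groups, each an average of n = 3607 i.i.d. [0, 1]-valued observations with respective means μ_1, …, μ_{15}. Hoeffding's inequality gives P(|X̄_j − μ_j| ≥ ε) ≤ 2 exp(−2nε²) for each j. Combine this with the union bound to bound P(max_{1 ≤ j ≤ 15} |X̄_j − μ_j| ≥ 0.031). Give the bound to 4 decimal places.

Per-experiment Hoeffding bound: 2·exp(−2·3607·0.031²) = 2·exp(−6.93265) = 0.0019508.
Union bound over 15 events: 15·0.0019508 = 0.02926.

0.0293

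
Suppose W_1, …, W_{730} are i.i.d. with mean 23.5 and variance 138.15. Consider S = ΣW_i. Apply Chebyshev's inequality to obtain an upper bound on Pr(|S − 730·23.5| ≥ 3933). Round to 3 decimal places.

Var(S) = n·Var(W_i) = 730·138.15 = 100849.5.
Chebyshev: Pr(|S − 730·23.5| ≥ 3933) ≤ Var(S)/3933² = 100849.5/15468489 = 0.0065.

0.007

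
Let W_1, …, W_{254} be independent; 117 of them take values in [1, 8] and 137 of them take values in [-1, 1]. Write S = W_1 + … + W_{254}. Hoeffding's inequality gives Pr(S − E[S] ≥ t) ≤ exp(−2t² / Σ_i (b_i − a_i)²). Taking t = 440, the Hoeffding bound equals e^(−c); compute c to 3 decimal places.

61.646

Σ(b_i − a_i)² = 117·7² + 137·2² = 6281.
c = 2t² / 6281 = 2·440² / 6281 = 61.6462.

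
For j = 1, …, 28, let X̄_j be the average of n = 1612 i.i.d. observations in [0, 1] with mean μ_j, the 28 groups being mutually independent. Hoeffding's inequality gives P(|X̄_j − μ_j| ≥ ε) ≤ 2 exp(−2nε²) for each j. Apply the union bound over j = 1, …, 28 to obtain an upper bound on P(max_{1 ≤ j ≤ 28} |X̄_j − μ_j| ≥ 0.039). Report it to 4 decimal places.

Per-experiment Hoeffding bound: 2·exp(−2·1612·0.039²) = 2·exp(−4.90370) = 0.014838.
Union bound over 28 events: 28·0.014838 = 0.41547.

0.4155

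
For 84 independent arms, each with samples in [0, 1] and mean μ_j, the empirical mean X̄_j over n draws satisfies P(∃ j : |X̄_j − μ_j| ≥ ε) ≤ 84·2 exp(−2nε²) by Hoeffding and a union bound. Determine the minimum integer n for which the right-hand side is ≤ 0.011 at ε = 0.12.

Need 2·84·exp(−2nε²) ≤ 0.011, i.e. exp(−2nε²) ≤ 0.011/168.
So 2nε² ≥ ln(168/0.011) = 9.633824.
Hence n ≥ 9.633824/(2·0.12²) = 334.508.
The smallest integer n is 335.

335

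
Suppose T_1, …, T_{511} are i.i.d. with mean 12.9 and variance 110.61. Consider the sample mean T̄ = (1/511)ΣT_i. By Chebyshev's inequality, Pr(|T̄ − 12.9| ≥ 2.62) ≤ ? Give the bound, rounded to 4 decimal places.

Var(T̄) = Var(T_i)/n = 110.61/511 = 0.21646.
Chebyshev: Pr(|T̄ − 12.9| ≥ 2.62) ≤ Var(T̄)/(2.62)² = 110.61/(511·2.62²) = 0.0315.

0.0315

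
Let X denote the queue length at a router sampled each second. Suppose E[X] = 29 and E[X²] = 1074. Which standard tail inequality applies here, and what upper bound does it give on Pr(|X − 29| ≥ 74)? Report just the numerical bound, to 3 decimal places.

0.043

The first two moments determine the variance, so Chebyshev's inequality is the sharpest standard bound available.
Var(X) = E[X²] − (E[X])² = 1074 − 841 = 233.
Chebyshev's inequality: Pr(|X − μ| ≥ t) ≤ Var(X)/t² = 233/5476 = 0.0425.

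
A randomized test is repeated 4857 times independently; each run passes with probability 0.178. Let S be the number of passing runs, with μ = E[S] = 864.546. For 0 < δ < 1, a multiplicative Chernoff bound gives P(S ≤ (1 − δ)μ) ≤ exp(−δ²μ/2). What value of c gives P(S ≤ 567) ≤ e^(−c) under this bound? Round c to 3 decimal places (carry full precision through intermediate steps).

51.202

Write 567 = (1 − δ)μ, so δ = 1 − 567/864.546 = 0.3441645…
Then the exponent is δ²μ/2 = (μ − 567)²/(2μ) = 51.202378.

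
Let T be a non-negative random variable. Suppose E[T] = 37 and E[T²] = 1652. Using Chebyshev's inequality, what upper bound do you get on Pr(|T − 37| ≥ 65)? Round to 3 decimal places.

0.067

Var(T) = E[T²] − (E[T])² = 1652 − 1369 = 283.
Chebyshev's inequality: Pr(|T − μ| ≥ t) ≤ Var(T)/t² = 283/4225 = 0.0670.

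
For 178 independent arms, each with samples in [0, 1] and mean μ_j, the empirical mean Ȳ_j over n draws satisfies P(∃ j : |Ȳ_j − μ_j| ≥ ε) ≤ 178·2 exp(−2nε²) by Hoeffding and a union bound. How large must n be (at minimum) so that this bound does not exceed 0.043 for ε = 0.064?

Need 2·178·exp(−2nε²) ≤ 0.043, i.e. exp(−2nε²) ≤ 0.043/356.
So 2nε² ≥ ln(356/0.043) = 9.021486.
Hence n ≥ 9.021486/(2·0.064²) = 1101.256.
The smallest integer n is 1102.

1102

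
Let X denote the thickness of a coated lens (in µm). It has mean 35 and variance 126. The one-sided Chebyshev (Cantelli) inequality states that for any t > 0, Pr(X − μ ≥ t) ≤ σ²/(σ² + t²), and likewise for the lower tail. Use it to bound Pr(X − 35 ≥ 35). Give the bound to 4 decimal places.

0.0933

Here σ² = 126 and t = 35, so σ² + t² = 1351.
Cantelli's bound: 126/1351 = 0.0933.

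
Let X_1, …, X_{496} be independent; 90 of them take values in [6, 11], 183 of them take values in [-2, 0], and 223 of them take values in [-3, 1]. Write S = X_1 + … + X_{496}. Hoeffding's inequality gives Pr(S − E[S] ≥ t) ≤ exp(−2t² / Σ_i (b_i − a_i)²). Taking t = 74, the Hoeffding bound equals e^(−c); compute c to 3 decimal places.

Σ(b_i − a_i)² = 90·5² + 183·2² + 223·4² = 6550.
c = 2t² / 6550 = 2·74² / 6550 = 1.6721.

1.672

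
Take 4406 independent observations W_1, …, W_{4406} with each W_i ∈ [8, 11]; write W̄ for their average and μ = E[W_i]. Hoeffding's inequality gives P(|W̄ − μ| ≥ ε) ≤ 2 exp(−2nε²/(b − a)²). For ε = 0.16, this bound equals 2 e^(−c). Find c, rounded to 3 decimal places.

25.065

c = 2nε²/(b − a)² = 2·4406·0.16² / 3² = 25.0652.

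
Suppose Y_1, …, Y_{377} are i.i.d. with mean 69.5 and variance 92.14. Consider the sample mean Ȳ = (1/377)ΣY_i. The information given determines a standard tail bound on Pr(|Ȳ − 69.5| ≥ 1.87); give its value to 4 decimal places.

With mean and variance of each term known, Chebyshev's inequality bounds the deviation of the sum (or sample mean).
Var(Ȳ) = Var(Y_i)/n = 92.14/377 = 0.2444.
Chebyshev: Pr(|Ȳ − 69.5| ≥ 1.87) ≤ Var(Ȳ)/(1.87)² = 92.14/(377·1.87²) = 0.0699.

0.0699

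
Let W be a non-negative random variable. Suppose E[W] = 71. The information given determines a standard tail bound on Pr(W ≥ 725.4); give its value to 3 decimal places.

0.098

Only the mean of a non-negative variable is known, so Markov's inequality is the applicable tail bound.
Markov's inequality: for a non-negative random variable, Pr(W ≥ a) ≤ E[W]/a.
Here E[W] = 71 and a = 725.4, so the bound is 71/725.4 = 0.0979.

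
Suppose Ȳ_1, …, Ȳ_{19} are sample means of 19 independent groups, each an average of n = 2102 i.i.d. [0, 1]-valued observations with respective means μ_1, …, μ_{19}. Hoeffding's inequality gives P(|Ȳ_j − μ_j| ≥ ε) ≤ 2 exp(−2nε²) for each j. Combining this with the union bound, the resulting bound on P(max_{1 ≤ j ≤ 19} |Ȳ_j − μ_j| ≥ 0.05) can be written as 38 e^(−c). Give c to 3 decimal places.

Union bound over the 19 events: P(max_{1 ≤ j ≤ 19} |Ȳ_j − μ_j| ≥ 0.05) ≤ 19·2·exp(−2nε²) = 38 exp(−2·2102·0.05²).
So c = 2·2102·0.05² = 10.5100.

10.510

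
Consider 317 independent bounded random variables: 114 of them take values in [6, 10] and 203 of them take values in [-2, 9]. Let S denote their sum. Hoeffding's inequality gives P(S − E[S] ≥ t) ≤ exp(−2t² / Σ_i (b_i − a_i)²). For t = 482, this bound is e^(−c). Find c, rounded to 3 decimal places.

Σ(b_i − a_i)² = 114·4² + 203·11² = 26387.
c = 2t² / 26387 = 2·482² / 26387 = 17.6090.

17.609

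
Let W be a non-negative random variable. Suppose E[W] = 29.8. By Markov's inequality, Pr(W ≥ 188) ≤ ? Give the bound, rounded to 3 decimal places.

Markov's inequality: for a non-negative random variable, Pr(W ≥ a) ≤ E[W]/a.
Here E[W] = 29.8 and a = 188, so the bound is 29.8/188 = 0.1585.

0.159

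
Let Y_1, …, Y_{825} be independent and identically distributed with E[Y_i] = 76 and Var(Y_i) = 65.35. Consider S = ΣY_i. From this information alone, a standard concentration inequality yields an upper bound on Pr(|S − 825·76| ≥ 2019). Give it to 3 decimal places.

0.013

With mean and variance of each term known, Chebyshev's inequality bounds the deviation of the sum (or sample mean).
Var(S) = n·Var(Y_i) = 825·65.35 = 53913.75.
Chebyshev: Pr(|S − 825·76| ≥ 2019) ≤ Var(S)/2019² = 53913.75/4076361 = 0.0132.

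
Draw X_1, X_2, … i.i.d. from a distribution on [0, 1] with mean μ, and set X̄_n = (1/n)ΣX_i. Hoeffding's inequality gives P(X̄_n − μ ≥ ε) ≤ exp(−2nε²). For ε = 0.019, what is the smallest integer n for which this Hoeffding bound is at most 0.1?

3190

Require exp(−2nε²) ≤ 0.1, i.e. 2nε² ≥ ln(1/0.1) = 2.302585.
So n ≥ 2.302585 / (2·0.019²) = 3189.176.
The smallest integer n is 3190.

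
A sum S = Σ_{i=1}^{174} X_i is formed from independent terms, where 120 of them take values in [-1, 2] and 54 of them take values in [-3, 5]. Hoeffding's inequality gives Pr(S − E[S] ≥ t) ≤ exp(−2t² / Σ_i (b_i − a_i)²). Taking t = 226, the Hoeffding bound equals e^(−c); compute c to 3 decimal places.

22.520

Σ(b_i − a_i)² = 120·3² + 54·8² = 4536.
c = 2t² / 4536 = 2·226² / 4536 = 22.5203.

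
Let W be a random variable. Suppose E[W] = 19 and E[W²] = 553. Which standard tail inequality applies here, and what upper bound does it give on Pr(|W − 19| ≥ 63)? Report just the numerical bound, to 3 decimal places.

0.048

The first two moments determine the variance, so Chebyshev's inequality is the sharpest standard bound available.
Var(W) = E[W²] − (E[W])² = 553 − 361 = 192.
Chebyshev's inequality: Pr(|W − μ| ≥ t) ≤ Var(W)/t² = 192/3969 = 0.0484.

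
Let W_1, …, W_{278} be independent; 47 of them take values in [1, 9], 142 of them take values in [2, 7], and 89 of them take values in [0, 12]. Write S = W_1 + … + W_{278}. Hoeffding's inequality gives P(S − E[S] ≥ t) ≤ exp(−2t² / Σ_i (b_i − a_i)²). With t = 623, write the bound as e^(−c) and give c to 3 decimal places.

Σ(b_i − a_i)² = 47·8² + 142·5² + 89·12² = 19374.
c = 2t² / 19374 = 2·623² / 19374 = 40.0670.

40.067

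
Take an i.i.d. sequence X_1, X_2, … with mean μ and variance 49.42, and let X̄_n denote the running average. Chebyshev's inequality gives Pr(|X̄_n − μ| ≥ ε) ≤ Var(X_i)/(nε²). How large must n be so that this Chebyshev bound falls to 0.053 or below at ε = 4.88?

40

Require 49.42/(n·4.88²) ≤ 0.053, i.e. n ≥ 49.42/(0.053·4.88²) = 39.155.
The smallest integer n is 40.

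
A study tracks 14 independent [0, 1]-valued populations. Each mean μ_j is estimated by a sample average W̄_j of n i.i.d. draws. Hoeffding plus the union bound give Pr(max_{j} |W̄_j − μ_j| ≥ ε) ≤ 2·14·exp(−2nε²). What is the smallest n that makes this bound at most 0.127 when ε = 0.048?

Need 2·14·exp(−2nε²) ≤ 0.127, i.e. exp(−2nε²) ≤ 0.127/28.
So 2nε² ≥ ln(28/0.127) = 5.395773.
Hence n ≥ 5.395773/(2·0.048²) = 1170.958.
The smallest integer n is 1171.

1171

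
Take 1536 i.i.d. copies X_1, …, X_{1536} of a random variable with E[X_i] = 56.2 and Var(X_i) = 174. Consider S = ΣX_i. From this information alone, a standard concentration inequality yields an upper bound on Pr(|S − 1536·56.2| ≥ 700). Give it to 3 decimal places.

0.545

With mean and variance of each term known, Chebyshev's inequality bounds the deviation of the sum (or sample mean).
Var(S) = n·Var(X_i) = 1536·174 = 267264.
Chebyshev: Pr(|S − 1536·56.2| ≥ 700) ≤ Var(S)/700² = 267264/490000 = 0.5454.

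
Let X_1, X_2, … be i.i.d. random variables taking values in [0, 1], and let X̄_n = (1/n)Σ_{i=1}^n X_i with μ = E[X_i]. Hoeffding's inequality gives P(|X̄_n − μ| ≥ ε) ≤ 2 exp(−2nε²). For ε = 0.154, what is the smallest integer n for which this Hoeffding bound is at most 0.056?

Require 2·exp(−2nε²) ≤ 0.056, i.e. 2nε² ≥ ln(2/0.056) = 3.575551.
So n ≥ 3.575551 / (2·0.154²) = 75.383.
The smallest integer n is 76.

76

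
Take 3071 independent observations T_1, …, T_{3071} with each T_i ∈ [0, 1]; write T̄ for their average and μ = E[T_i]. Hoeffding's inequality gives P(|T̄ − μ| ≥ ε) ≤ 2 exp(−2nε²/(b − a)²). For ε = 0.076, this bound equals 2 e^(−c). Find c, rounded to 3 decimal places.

35.476

c = 2nε²/(b − a)² = 2·3071·0.076² / 1² = 35.4762.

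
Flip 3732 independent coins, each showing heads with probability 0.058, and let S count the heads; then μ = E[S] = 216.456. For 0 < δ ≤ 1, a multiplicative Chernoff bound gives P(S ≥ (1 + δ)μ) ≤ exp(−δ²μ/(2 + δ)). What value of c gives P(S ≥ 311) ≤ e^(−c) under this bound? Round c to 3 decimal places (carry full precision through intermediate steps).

Write 311 = (1 + δ)μ, so δ = 311/216.456 − 1 = 0.4367816…
Then the exponent is δ²μ/(2 + δ) = (311 − μ)² / (μ·(2 + δ)) = 16.946566.

16.947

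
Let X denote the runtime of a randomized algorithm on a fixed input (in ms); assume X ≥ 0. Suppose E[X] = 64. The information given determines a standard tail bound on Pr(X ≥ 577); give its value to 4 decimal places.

Only the mean of a non-negative variable is known, so Markov's inequality is the applicable tail bound.
Markov's inequality: for a non-negative random variable, Pr(X ≥ a) ≤ E[X]/a.
Here E[X] = 64 and a = 577, so the bound is 64/577 = 0.1109.

0.1109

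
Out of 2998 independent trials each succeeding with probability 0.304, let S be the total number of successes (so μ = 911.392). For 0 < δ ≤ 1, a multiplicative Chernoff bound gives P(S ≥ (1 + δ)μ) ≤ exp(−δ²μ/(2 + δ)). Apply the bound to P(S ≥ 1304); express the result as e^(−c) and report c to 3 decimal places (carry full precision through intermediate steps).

Write 1304 = (1 + δ)μ, so δ = 1304/911.392 − 1 = 0.4307784…
Then the exponent is δ²μ/(2 + δ) = (1304 − μ)² / (μ·(2 + δ)) = 69.577322.

69.577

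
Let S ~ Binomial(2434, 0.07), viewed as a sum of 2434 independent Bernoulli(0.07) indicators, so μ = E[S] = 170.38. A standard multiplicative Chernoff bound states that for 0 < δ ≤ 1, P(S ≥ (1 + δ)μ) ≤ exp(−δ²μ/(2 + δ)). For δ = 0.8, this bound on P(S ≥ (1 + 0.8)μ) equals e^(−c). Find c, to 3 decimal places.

38.944

c = δ²μ/(2 + δ) = 0.8²·170.38/(2 + 0.8) = 38.9440.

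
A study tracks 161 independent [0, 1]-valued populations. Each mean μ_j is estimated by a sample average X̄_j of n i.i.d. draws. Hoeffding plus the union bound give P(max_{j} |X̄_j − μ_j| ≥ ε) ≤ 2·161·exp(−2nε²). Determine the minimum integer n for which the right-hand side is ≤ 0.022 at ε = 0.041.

Need 2·161·exp(−2nε²) ≤ 0.022, i.e. exp(−2nε²) ≤ 0.022/322.
So 2nε² ≥ ln(322/0.022) = 9.591264.
Hence n ≥ 9.591264/(2·0.041²) = 2852.845.
The smallest integer n is 2853.

2853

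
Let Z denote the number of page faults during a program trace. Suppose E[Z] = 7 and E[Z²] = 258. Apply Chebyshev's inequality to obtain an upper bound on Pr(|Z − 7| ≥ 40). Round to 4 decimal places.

0.1306

Var(Z) = E[Z²] − (E[Z])² = 258 − 49 = 209.
Chebyshev's inequality: Pr(|Z − μ| ≥ t) ≤ Var(Z)/t² = 209/1600 = 0.1306.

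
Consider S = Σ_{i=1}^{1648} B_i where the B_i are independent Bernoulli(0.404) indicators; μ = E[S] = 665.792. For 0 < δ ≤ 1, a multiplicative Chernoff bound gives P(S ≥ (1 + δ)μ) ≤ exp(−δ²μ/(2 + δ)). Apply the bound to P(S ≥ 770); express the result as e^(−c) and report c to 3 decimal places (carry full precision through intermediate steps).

Write 770 = (1 + δ)μ, so δ = 770/665.792 − 1 = 0.1565174…
Then the exponent is δ²μ/(2 + δ) = (770 − μ)² / (μ·(2 + δ)) = 7.563287.

7.563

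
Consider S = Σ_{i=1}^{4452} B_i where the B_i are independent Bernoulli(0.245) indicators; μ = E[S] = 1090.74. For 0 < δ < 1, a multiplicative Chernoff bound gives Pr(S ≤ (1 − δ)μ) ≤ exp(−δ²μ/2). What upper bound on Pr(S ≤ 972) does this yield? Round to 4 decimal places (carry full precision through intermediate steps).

0.0016

Write 972 = (1 − δ)μ, so δ = 1 − 972/1090.74 = 0.1088619…
Then the exponent is δ²μ/2 = (μ − 972)²/(2μ) = 6.463129.
Bound = exp(−6.463129) = 0.00156.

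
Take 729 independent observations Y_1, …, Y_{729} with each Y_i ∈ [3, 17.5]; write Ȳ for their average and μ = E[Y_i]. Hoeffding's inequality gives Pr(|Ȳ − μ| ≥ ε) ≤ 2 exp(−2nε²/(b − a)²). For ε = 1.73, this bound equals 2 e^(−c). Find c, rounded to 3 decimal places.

20.755

c = 2nε²/(b − a)² = 2·729·1.73² / 14.5² = 20.7546.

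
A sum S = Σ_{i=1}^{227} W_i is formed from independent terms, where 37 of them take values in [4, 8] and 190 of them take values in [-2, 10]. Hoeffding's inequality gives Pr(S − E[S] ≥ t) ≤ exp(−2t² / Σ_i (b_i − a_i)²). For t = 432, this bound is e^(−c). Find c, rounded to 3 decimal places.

13.353

Σ(b_i − a_i)² = 37·4² + 190·12² = 27952.
c = 2t² / 27952 = 2·432² / 27952 = 13.3532.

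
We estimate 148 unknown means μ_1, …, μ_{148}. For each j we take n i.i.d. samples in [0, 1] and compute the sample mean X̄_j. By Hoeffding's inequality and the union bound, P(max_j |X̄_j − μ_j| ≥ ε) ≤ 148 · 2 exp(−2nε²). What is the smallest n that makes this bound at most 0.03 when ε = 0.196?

120

Need 2·148·exp(−2nε²) ≤ 0.03, i.e. exp(−2nε²) ≤ 0.03/296.
So 2nε² ≥ ln(296/0.03) = 9.196917.
Hence n ≥ 9.196917/(2·0.196²) = 119.702.
The smallest integer n is 120.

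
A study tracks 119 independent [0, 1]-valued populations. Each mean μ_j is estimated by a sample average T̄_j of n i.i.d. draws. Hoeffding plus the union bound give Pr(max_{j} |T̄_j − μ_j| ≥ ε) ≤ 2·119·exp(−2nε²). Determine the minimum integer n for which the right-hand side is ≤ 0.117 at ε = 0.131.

Need 2·119·exp(−2nε²) ≤ 0.117, i.e. exp(−2nε²) ≤ 0.117/238.
So 2nε² ≥ ln(238/0.117) = 7.617852.
Hence n ≥ 7.617852/(2·0.131²) = 221.952.
The smallest integer n is 222.

222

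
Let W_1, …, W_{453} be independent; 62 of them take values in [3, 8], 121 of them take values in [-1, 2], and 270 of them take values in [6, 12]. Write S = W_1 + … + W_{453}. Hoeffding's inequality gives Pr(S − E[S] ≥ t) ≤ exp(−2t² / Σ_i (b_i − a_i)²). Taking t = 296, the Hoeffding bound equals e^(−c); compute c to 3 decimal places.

Σ(b_i − a_i)² = 62·5² + 121·3² + 270·6² = 12359.
c = 2t² / 12359 = 2·296² / 12359 = 14.1785.

14.178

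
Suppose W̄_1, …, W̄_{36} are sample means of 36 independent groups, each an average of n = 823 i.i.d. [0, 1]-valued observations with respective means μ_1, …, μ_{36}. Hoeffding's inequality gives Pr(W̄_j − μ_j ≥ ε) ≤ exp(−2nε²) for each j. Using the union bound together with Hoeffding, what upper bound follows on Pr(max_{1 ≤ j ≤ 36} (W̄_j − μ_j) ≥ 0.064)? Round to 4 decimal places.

Per-experiment Hoeffding bound: exp(−2·823·0.064²) = exp(−6.74202) = 0.0011803.
Union bound over 36 events: 36·0.0011803 = 0.04249.

0.0425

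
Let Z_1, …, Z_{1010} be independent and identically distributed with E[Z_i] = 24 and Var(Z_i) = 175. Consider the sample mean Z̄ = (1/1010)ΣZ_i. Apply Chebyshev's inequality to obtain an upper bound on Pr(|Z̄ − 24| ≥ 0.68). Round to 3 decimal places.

Var(Z̄) = Var(Z_i)/n = 175/1010 = 0.17327.
Chebyshev: Pr(|Z̄ − 24| ≥ 0.68) ≤ Var(Z̄)/(0.68)² = 175/(1010·0.68²) = 0.3747.

0.375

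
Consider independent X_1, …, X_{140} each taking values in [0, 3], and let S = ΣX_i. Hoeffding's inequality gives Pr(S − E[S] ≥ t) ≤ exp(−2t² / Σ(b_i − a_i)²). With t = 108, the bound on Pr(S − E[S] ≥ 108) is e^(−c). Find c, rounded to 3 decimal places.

18.514

Σ(b_i − a_i)² = 140·(3)² = 1260.
c = 2t²/1260 = 2·108²/1260 = 18.5143.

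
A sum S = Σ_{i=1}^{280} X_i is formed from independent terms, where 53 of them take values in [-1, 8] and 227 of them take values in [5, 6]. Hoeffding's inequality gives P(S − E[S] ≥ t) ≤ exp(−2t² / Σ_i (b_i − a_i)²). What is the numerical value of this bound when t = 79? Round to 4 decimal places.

Σ(b_i − a_i)² = 53·9² + 227·1² = 4520.
Exponent = 2·79² / 4520 = 2.76150.
Bound = exp(−2.76150) = 0.06320.

0.0632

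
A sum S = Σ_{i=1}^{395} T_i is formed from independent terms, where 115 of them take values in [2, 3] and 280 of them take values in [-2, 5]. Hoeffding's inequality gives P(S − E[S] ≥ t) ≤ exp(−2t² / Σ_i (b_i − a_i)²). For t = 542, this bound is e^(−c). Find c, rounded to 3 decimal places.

Σ(b_i − a_i)² = 115·1² + 280·7² = 13835.
c = 2t² / 13835 = 2·542² / 13835 = 42.4668.

42.467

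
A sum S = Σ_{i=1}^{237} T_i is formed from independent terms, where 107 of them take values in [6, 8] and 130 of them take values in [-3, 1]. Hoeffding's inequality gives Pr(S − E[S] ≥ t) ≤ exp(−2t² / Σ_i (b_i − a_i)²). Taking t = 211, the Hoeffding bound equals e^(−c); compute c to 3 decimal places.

35.503

Σ(b_i − a_i)² = 107·2² + 130·4² = 2508.
c = 2t² / 2508 = 2·211² / 2508 = 35.5032.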